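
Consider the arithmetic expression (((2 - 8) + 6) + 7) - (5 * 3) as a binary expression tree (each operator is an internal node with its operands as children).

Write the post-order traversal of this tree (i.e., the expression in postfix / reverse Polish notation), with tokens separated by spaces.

Post-order on an expression tree gives postfix notation: for each operator, emit left operand, right operand, then the operator.

2 8 - 6 + 7 + 5 3 * -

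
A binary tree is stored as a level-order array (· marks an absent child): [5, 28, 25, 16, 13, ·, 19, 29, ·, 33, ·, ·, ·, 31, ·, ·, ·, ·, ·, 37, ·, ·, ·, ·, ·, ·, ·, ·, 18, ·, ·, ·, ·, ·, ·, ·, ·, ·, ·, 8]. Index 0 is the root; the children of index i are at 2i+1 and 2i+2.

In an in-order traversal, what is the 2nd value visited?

In-order visits the left subtree, then the node, then the right subtree.
At 5: go left to 28.
  At 28: go left to 16.
    At 16: go left to 29.
      29 is a leaf — visit 29.
    Visit 16.
    At 16: no right child.
  Visit 28.
  At 28: go right to 13.
    At 13: go left to 33.
      At 33: go left to 37.
        At 37: go left to 8.
          8 is a leaf — visit 8.
        Visit 37.
        At 37: no right child.
      Visit 33.
      At 33: no right child.
    Visit 13.
    At 13: no right child.
Visit 5.
At 5: go right to 25.
  At 25: no left child.
  Visit 25.
  At 25: go right to 19.
    At 19: go left to 31.
      At 31: no left child.
      Visit 31.
      At 31: go right to 18.
        18 is a leaf — visit 18.
    Visit 19.
    At 19: no right child.
Full in-order sequence: 29, 16, 28, 8, 37, 33, 13, 5, 25, 31, 18, 19.

16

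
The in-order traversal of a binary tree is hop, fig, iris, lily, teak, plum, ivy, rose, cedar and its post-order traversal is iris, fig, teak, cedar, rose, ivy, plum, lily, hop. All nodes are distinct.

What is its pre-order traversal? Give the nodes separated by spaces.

hop lily fig iris plum teak ivy rose cedar

The last element of post-order is the root; it splits in-order into left and right subtrees.
Root hop: left subtree has 0 nodes { }, right has 8 {fig, iris, lily, teak, plum, ivy, rose, cedar}.
  Root lily: left subtree has 2 nodes {fig, iris}, right has 5 {teak, plum, ivy, rose, cedar}.
    Root fig: left subtree has 0 nodes { }, right has 1 {iris}.
    Root plum: left subtree has 1 node {teak}, right has 3 {ivy, rose, cedar}.
      Root ivy: left subtree has 0 nodes { }, right has 2 {rose, cedar}.
        Root rose: left subtree has 0 nodes { }, right has 1 {cedar}.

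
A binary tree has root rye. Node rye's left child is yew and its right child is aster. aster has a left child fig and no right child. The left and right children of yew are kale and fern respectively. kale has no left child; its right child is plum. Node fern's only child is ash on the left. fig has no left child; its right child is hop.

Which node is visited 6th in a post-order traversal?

Post-order visits the left subtree, then the right subtree, then the node.
At rye: go left to yew.
  At yew: go left to kale.
    At kale: no left child.
    At kale: go right to plum.
      plum is a leaf — visit plum.
    Visit kale.
  At yew: go right to fern.
    At fern: go left to ash.
      ash is a leaf — visit ash.
    At fern: no right child.
    Visit fern.
  Visit yew.
At rye: go right to aster.
  At aster: go left to fig.
    At fig: no left child.
    At fig: go right to hop.
      hop is a leaf — visit hop.
    Visit fig.
  At aster: no right child.
  Visit aster.
Visit rye.
Full post-order sequence: plum, kale, ash, fern, yew, hop, fig, aster, rye.

hop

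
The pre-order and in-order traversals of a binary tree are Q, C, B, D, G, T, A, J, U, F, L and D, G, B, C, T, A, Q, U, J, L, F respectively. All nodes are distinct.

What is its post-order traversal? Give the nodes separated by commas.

G, D, B, A, T, C, U, L, F, J, Q

The first element of pre-order is the root; it splits in-order into left and right subtrees.
Root Q: left subtree has 6 nodes {D, G, B, C, T, A}, right has 4 {U, J, L, F}.
  Root C: left subtree has 3 nodes {D, G, B}, right has 2 {T, A}.
    Root B: left subtree has 2 nodes {D, G}, right has 0 { }.
      Root D: left subtree has 0 nodes { }, right has 1 {G}.
    Root T: left subtree has 0 nodes { }, right has 1 {A}.
  Root J: left subtree has 1 node {U}, right has 2 {L, F}.
    Root F: left subtree has 1 node {L}, right has 0 { }.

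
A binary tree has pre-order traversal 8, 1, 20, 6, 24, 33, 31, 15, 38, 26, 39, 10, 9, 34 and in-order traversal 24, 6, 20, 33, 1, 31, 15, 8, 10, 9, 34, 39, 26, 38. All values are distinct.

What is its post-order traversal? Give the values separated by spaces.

24 6 33 20 15 31 1 34 9 10 39 26 38 8

The first element of pre-order is the root; it splits in-order into left and right subtrees.
Root 8: left subtree has 7 nodes {24, 6, 20, 33, 1, 31, 15}, right has 6 {10, 9, 34, 39, 26, 38}.
  Root 1: left subtree has 4 nodes {24, 6, 20, 33}, right has 2 {31, 15}.
    Root 20: left subtree has 2 nodes {24, 6}, right has 1 {33}.
      Root 6: left subtree has 1 node {24}, right has 0 { }.
    Root 31: left subtree has 0 nodes { }, right has 1 {15}.
  Root 38: left subtree has 5 nodes {10, 9, 34, 39, 26}, right has 0 { }.
    Root 26: left subtree has 4 nodes {10, 9, 34, 39}, right has 0 { }.
      Root 39: left subtree has 3 nodes {10, 9, 34}, right has 0 { }.
        Root 10: left subtree has 0 nodes { }, right has 2 {9, 34}.
          Root 9: left subtree has 0 nodes { }, right has 1 {34}.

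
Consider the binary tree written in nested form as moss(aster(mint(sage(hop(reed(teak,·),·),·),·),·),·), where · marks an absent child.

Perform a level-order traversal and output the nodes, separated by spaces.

moss aster mint sage hop reed teak

Level-order visits nodes level by level from the root, left to right within each level.
Level 0: moss
Level 1: aster
Level 2: mint
Level 3: sage
Level 4: hop
Level 5: reed
Level 6: teak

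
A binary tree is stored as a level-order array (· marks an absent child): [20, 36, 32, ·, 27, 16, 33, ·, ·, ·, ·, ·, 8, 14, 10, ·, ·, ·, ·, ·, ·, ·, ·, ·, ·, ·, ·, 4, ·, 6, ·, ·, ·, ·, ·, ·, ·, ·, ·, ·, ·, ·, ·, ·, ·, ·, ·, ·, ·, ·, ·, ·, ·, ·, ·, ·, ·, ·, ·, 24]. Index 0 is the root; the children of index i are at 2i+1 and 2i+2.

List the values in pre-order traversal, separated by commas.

Pre-order visits the node, then its left subtree, then its right subtree.
Visit 20.
At 20: go left to 36.
  Visit 36.
  At 36: no left child.
  At 36: go right to 27.
    27 is a leaf — visit 27.
At 20: go right to 32.
  Visit 32.
  At 32: go left to 16.
    Visit 16.
    At 16: no left child.
    At 16: go right to 8.
      8 is a leaf — visit 8.
  At 32: go right to 33.
    Visit 33.
    At 33: go left to 14.
      Visit 14.
      At 14: go left to 4.
        4 is a leaf — visit 4.
      At 14: no right child.
    At 33: go right to 10.
      Visit 10.
      At 10: go left to 6.
        Visit 6.
        At 6: go left to 24.
          24 is a leaf — visit 24.
        At 6: no right child.
      At 10: no right child.

20, 36, 27, 32, 16, 8, 33, 14, 4, 10, 6, 24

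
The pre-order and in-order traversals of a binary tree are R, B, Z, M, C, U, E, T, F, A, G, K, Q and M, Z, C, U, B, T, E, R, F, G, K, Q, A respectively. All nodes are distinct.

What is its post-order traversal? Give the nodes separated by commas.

M, U, C, Z, T, E, B, Q, K, G, A, F, R

The first element of pre-order is the root; it splits in-order into left and right subtrees.
Root R: left subtree has 7 nodes {M, Z, C, U, B, T, E}, right has 5 {F, G, K, Q, A}.
  Root B: left subtree has 4 nodes {M, Z, C, U}, right has 2 {T, E}.
    Root Z: left subtree has 1 node {M}, right has 2 {C, U}.
      Root C: left subtree has 0 nodes { }, right has 1 {U}.
    Root E: left subtree has 1 node {T}, right has 0 { }.
  Root F: left subtree has 0 nodes { }, right has 4 {G, K, Q, A}.
    Root A: left subtree has 3 nodes {G, K, Q}, right has 0 { }.
      Root G: left subtree has 0 nodes { }, right has 2 {K, Q}.
        Root K: left subtree has 0 nodes { }, right has 1 {Q}.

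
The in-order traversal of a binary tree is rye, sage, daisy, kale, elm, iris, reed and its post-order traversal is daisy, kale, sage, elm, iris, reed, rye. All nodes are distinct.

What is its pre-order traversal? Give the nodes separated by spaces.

rye reed iris elm sage kale daisy

The last element of post-order is the root; it splits in-order into left and right subtrees.
Root rye: left subtree has 0 nodes { }, right has 6 {sage, daisy, kale, elm, iris, reed}.
  Root reed: left subtree has 5 nodes {sage, daisy, kale, elm, iris}, right has 0 { }.
    Root iris: left subtree has 4 nodes {sage, daisy, kale, elm}, right has 0 { }.
      Root elm: left subtree has 3 nodes {sage, daisy, kale}, right has 0 { }.
        Root sage: left subtree has 0 nodes { }, right has 2 {daisy, kale}.
          Root kale: left subtree has 1 node {daisy}, right has 0 { }.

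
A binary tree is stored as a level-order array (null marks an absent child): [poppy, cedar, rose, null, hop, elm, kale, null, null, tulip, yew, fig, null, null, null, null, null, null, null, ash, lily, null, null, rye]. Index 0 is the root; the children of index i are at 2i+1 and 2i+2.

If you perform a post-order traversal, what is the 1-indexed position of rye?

Post-order visits the left subtree, then the right subtree, then the node.
At poppy: go left to cedar.
  At cedar: no left child.
  At cedar: go right to hop.
    At hop: go left to tulip.
      At tulip: go left to ash.
        ash is a leaf — visit ash.
      At tulip: go right to lily.
        lily is a leaf — visit lily.
      Visit tulip.
    At hop: go right to yew.
      yew is a leaf — visit yew.
    Visit hop.
  Visit cedar.
At poppy: go right to rose.
  At rose: go left to elm.
    At elm: go left to fig.
      At fig: go left to rye.
        rye is a leaf — visit rye.
      At fig: no right child.
      Visit fig.
    At elm: no right child.
    Visit elm.
  At rose: go right to kale.
    kale is a leaf — visit kale.
  Visit rose.
Visit poppy.
Full post-order sequence: ash, lily, tulip, yew, hop, cedar, rye, fig, elm, kale, rose, poppy.

7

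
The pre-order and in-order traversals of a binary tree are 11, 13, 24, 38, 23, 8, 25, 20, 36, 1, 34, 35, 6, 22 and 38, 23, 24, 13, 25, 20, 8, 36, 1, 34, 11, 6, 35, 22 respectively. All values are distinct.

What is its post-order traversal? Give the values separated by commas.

23, 38, 24, 20, 25, 34, 1, 36, 8, 13, 6, 22, 35, 11

The first element of pre-order is the root; it splits in-order into left and right subtrees.
Root 11: left subtree has 10 nodes {38, 23, 24, 13, 25, 20, 8, 36, 1, 34}, right has 3 {6, 35, 22}.
  Root 13: left subtree has 3 nodes {38, 23, 24}, right has 6 {25, 20, 8, 36, 1, 34}.
    Root 24: left subtree has 2 nodes {38, 23}, right has 0 { }.
      Root 38: left subtree has 0 nodes { }, right has 1 {23}.
    Root 8: left subtree has 2 nodes {25, 20}, right has 3 {36, 1, 34}.
      Root 25: left subtree has 0 nodes { }, right has 1 {20}.
      Root 36: left subtree has 0 nodes { }, right has 2 {1, 34}.
        Root 1: left subtree has 0 nodes { }, right has 1 {34}.
  Root 35: left subtree has 1 node {6}, right has 1 {22}.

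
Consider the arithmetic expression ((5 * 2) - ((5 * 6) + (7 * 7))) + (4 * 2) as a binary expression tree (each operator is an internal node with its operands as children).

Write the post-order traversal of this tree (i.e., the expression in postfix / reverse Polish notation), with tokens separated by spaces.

5 2 * 5 6 * 7 7 * + - 4 2 * +

Post-order on an expression tree gives postfix notation: for each operator, emit left operand, right operand, then the operator.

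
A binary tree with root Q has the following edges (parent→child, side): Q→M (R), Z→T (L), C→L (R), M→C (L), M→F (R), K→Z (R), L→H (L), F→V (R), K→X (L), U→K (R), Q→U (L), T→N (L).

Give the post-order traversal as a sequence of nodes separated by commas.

X, N, T, Z, K, U, H, L, C, V, F, M, Q

Post-order visits the left subtree, then the right subtree, then the node.
At Q: go left to U.
  At U: no left child.
  At U: go right to K.
    At K: go left to X.
      X is a leaf — visit X.
    At K: go right to Z.
      At Z: go left to T.
        At T: go left to N.
          N is a leaf — visit N.
        At T: no right child.
        Visit T.
      At Z: no right child.
      Visit Z.
    Visit K.
  Visit U.
At Q: go right to M.
  At M: go left to C.
    At C: no left child.
    At C: go right to L.
      At L: go left to H.
        H is a leaf — visit H.
      At L: no right child.
      Visit L.
    Visit C.
  At M: go right to F.
    At F: no left child.
    At F: go right to V.
      V is a leaf — visit V.
    Visit F.
  Visit M.
Visit Q.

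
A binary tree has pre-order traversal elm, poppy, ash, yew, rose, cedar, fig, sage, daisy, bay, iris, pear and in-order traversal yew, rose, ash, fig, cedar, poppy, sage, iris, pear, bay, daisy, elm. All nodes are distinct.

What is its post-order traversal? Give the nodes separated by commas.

The first element of pre-order is the root; it splits in-order into left and right subtrees.
Root elm: left subtree has 11 nodes {yew, rose, ash, fig, cedar, poppy, sage, iris, pear, bay, daisy}, right has 0 { }.
  Root poppy: left subtree has 5 nodes {yew, rose, ash, fig, cedar}, right has 5 {sage, iris, pear, bay, daisy}.
    Root ash: left subtree has 2 nodes {yew, rose}, right has 2 {fig, cedar}.
      Root yew: left subtree has 0 nodes { }, right has 1 {rose}.
      Root cedar: left subtree has 1 node {fig}, right has 0 { }.
    Root sage: left subtree has 0 nodes { }, right has 4 {iris, pear, bay, daisy}.
      Root daisy: left subtree has 3 nodes {iris, pear, bay}, right has 0 { }.
        Root bay: left subtree has 2 nodes {iris, pear}, right has 0 { }.
          Root iris: left subtree has 0 nodes { }, right has 1 {pear}.

rose, yew, fig, cedar, ash, pear, iris, bay, daisy, sage, poppy, elm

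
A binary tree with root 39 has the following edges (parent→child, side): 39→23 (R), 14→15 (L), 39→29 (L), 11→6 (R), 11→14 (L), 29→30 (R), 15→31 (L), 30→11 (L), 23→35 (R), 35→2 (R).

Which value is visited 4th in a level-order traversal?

Level-order visits nodes level by level from the root, left to right within each level.
Level 0: 39
Level 1: 29, 23
Level 2: 30, 35
Level 3: 11, 2
Level 4: 14, 6
Level 5: 15
Level 6: 31
Full level-order sequence: 39, 29, 23, 30, 35, 11, 2, 14, 6, 15, 31.

30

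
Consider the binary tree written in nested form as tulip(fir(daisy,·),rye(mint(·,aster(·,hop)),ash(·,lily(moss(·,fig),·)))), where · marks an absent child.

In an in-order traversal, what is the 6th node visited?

hop

In-order visits the left subtree, then the node, then the right subtree.
At tulip: go left to fir.
  At fir: go left to daisy.
    daisy is a leaf — visit daisy.
  Visit fir.
  At fir: no right child.
Visit tulip.
At tulip: go right to rye.
  At rye: go left to mint.
    At mint: no left child.
    Visit mint.
    At mint: go right to aster.
      At aster: no left child.
      Visit aster.
      At aster: go right to hop.
        hop is a leaf — visit hop.
  Visit rye.
  At rye: go right to ash.
    At ash: no left child.
    Visit ash.
    At ash: go right to lily.
      At lily: go left to moss.
        At moss: no left child.
        Visit moss.
        At moss: go right to fig.
          fig is a leaf — visit fig.
      Visit lily.
      At lily: no right child.
Full in-order sequence: daisy, fir, tulip, mint, aster, hop, rye, ash, moss, fig, lily.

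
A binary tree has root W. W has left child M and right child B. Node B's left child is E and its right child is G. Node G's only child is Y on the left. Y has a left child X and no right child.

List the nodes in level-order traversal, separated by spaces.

Level-order visits nodes level by level from the root, left to right within each level.
Level 0: W
Level 1: M, B
Level 2: E, G
Level 3: Y
Level 4: X

W M B E G Y X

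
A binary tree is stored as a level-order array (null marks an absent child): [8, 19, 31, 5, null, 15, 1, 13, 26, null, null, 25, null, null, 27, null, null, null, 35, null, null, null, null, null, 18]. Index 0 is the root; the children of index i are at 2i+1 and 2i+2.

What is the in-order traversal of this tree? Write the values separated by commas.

In-order visits the left subtree, then the node, then the right subtree.
At 8: go left to 19.
  At 19: go left to 5.
    At 5: go left to 13.
      13 is a leaf — visit 13.
    Visit 5.
    At 5: go right to 26.
      At 26: no left child.
      Visit 26.
      At 26: go right to 35.
        35 is a leaf — visit 35.
  Visit 19.
  At 19: no right child.
Visit 8.
At 8: go right to 31.
  At 31: go left to 15.
    At 15: go left to 25.
      At 25: no left child.
      Visit 25.
      At 25: go right to 18.
        18 is a leaf — visit 18.
    Visit 15.
    At 15: no right child.
  Visit 31.
  At 31: go right to 1.
    At 1: no left child.
    Visit 1.
    At 1: go right to 27.
      27 is a leaf — visit 27.

13, 5, 26, 35, 19, 8, 25, 18, 15, 31, 1, 27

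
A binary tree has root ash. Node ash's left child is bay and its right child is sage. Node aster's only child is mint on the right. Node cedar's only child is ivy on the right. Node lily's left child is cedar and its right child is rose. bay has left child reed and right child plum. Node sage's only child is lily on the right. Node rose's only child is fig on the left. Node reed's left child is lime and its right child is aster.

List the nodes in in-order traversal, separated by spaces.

lime reed aster mint bay plum ash sage cedar ivy lily fig rose

In-order visits the left subtree, then the node, then the right subtree.
At ash: go left to bay.
  At bay: go left to reed.
    At reed: go left to lime.
      lime is a leaf — visit lime.
    Visit reed.
    At reed: go right to aster.
      At aster: no left child.
      Visit aster.
      At aster: go right to mint.
        mint is a leaf — visit mint.
  Visit bay.
  At bay: go right to plum.
    plum is a leaf — visit plum.
Visit ash.
At ash: go right to sage.
  At sage: no left child.
  Visit sage.
  At sage: go right to lily.
    At lily: go left to cedar.
      At cedar: no left child.
      Visit cedar.
      At cedar: go right to ivy.
        ivy is a leaf — visit ivy.
    Visit lily.
    At lily: go right to rose.
      At rose: go left to fig.
        fig is a leaf — visit fig.
      Visit rose.
      At rose: no right child.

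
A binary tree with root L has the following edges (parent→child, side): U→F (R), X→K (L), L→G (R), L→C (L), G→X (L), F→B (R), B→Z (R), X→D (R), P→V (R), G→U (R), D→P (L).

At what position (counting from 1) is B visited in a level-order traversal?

Level-order visits nodes level by level from the root, left to right within each level.
Level 0: L
Level 1: C, G
Level 2: X, U
Level 3: K, D, F
Level 4: P, B
Level 5: V, Z
Full level-order sequence: L, C, G, X, U, K, D, F, P, B, V, Z.

10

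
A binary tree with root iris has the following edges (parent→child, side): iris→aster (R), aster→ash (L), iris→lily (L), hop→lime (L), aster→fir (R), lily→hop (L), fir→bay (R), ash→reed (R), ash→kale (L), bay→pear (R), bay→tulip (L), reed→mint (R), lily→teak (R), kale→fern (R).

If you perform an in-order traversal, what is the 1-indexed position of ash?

In-order visits the left subtree, then the node, then the right subtree.
At iris: go left to lily.
  At lily: go left to hop.
    At hop: go left to lime.
      lime is a leaf — visit lime.
    Visit hop.
    At hop: no right child.
  Visit lily.
  At lily: go right to teak.
    teak is a leaf — visit teak.
Visit iris.
At iris: go right to aster.
  At aster: go left to ash.
    At ash: go left to kale.
      At kale: no left child.
      Visit kale.
      At kale: go right to fern.
        fern is a leaf — visit fern.
    Visit ash.
    At ash: go right to reed.
      At reed: no left child.
      Visit reed.
      At reed: go right to mint.
        mint is a leaf — visit mint.
  Visit aster.
  At aster: go right to fir.
    At fir: no left child.
    Visit fir.
    At fir: go right to bay.
      At bay: go left to tulip.
        tulip is a leaf — visit tulip.
      Visit bay.
      At bay: go right to pear.
        pear is a leaf — visit pear.
Full in-order sequence: lime, hop, lily, teak, iris, kale, fern, ash, reed, mint, aster, fir, tulip, bay, pear.

8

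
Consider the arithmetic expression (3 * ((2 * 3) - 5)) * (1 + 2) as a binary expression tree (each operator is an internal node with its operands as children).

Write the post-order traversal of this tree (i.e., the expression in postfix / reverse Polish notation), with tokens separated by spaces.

Post-order on an expression tree gives postfix notation: for each operator, emit left operand, right operand, then the operator.

3 2 3 * 5 - * 1 2 + *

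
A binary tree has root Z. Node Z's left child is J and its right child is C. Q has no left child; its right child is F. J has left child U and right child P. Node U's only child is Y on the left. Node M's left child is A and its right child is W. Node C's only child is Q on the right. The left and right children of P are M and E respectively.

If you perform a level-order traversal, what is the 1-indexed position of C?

Level-order visits nodes level by level from the root, left to right within each level.
Level 0: Z
Level 1: J, C
Level 2: U, P, Q
Level 3: Y, M, E, F
Level 4: A, W
Full level-order sequence: Z, J, C, U, P, Q, Y, M, E, F, A, W.

3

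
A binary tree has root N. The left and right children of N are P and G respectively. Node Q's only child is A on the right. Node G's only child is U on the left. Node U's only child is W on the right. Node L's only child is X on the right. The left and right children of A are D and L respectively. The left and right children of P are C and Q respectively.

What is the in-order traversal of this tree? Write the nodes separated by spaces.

In-order visits the left subtree, then the node, then the right subtree.
At N: go left to P.
  At P: go left to C.
    C is a leaf — visit C.
  Visit P.
  At P: go right to Q.
    At Q: no left child.
    Visit Q.
    At Q: go right to A.
      At A: go left to D.
        D is a leaf — visit D.
      Visit A.
      At A: go right to L.
        At L: no left child.
        Visit L.
        At L: go right to X.
          X is a leaf — visit X.
Visit N.
At N: go right to G.
  At G: go left to U.
    At U: no left child.
    Visit U.
    At U: go right to W.
      W is a leaf — visit W.
  Visit G.
  At G: no right child.

C P Q D A L X N U W G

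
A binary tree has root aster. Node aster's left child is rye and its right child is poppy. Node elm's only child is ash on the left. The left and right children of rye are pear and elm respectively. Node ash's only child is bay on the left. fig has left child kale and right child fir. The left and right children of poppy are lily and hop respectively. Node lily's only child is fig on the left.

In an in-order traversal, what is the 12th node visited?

In-order visits the left subtree, then the node, then the right subtree.
At aster: go left to rye.
  At rye: go left to pear.
    pear is a leaf — visit pear.
  Visit rye.
  At rye: go right to elm.
    At elm: go left to ash.
      At ash: go left to bay.
        bay is a leaf — visit bay.
      Visit ash.
      At ash: no right child.
    Visit elm.
    At elm: no right child.
Visit aster.
At aster: go right to poppy.
  At poppy: go left to lily.
    At lily: go left to fig.
      At fig: go left to kale.
        kale is a leaf — visit kale.
      Visit fig.
      At fig: go right to fir.
        fir is a leaf — visit fir.
    Visit lily.
    At lily: no right child.
  Visit poppy.
  At poppy: go right to hop.
    hop is a leaf — visit hop.
Full in-order sequence: pear, rye, bay, ash, elm, aster, kale, fig, fir, lily, poppy, hop.

hop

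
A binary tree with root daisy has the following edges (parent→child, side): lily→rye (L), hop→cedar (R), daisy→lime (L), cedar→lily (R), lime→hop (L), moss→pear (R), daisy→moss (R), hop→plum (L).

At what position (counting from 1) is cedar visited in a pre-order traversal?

Pre-order visits the node, then its left subtree, then its right subtree.
Visit daisy.
At daisy: go left to lime.
  Visit lime.
  At lime: go left to hop.
    Visit hop.
    At hop: go left to plum.
      plum is a leaf — visit plum.
    At hop: go right to cedar.
      Visit cedar.
      At cedar: no left child.
      At cedar: go right to lily.
        Visit lily.
        At lily: go left to rye.
          rye is a leaf — visit rye.
        At lily: no right child.
  At lime: no right child.
At daisy: go right to moss.
  Visit moss.
  At moss: no left child.
  At moss: go right to pear.
    pear is a leaf — visit pear.
Full pre-order sequence: daisy, lime, hop, plum, cedar, lily, rye, moss, pear.

5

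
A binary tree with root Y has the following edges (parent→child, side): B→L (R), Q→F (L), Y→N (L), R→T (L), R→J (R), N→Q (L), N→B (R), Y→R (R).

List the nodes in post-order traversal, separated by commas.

Post-order visits the left subtree, then the right subtree, then the node.
At Y: go left to N.
  At N: go left to Q.
    At Q: go left to F.
      F is a leaf — visit F.
    At Q: no right child.
    Visit Q.
  At N: go right to B.
    At B: no left child.
    At B: go right to L.
      L is a leaf — visit L.
    Visit B.
  Visit N.
At Y: go right to R.
  At R: go left to T.
    T is a leaf — visit T.
  At R: go right to J.
    J is a leaf — visit J.
  Visit R.
Visit Y.

F, Q, L, B, N, T, J, R, Y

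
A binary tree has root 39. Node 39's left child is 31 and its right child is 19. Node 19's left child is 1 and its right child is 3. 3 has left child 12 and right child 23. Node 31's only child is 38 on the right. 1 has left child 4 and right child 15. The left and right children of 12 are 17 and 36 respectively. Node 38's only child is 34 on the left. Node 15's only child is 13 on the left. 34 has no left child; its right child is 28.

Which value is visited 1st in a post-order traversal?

28

Post-order visits the left subtree, then the right subtree, then the node.
At 39: go left to 31.
  At 31: no left child.
  At 31: go right to 38.
    At 38: go left to 34.
      At 34: no left child.
      At 34: go right to 28.
        28 is a leaf — visit 28.
      Visit 34.
    At 38: no right child.
    Visit 38.
  Visit 31.
At 39: go right to 19.
  At 19: go left to 1.
    At 1: go left to 4.
      4 is a leaf — visit 4.
    At 1: go right to 15.
      At 15: go left to 13.
        13 is a leaf — visit 13.
      At 15: no right child.
      Visit 15.
    Visit 1.
  At 19: go right to 3.
    At 3: go left to 12.
      At 12: go left to 17.
        17 is a leaf — visit 17.
      At 12: go right to 36.
        36 is a leaf — visit 36.
      Visit 12.
    At 3: go right to 23.
      23 is a leaf — visit 23.
    Visit 3.
  Visit 19.
Visit 39.
Full post-order sequence: 28, 34, 38, 31, 4, 13, 15, 1, 17, 36, 12, 23, 3, 19, 39.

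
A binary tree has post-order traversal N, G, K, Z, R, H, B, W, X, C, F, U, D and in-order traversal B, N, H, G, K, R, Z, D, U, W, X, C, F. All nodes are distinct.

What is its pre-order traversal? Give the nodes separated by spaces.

The last element of post-order is the root; it splits in-order into left and right subtrees.
Root D: left subtree has 7 nodes {B, N, H, G, K, R, Z}, right has 5 {U, W, X, C, F}.
  Root B: left subtree has 0 nodes { }, right has 6 {N, H, G, K, R, Z}.
    Root H: left subtree has 1 node {N}, right has 4 {G, K, R, Z}.
      Root R: left subtree has 2 nodes {G, K}, right has 1 {Z}.
        Root K: left subtree has 1 node {G}, right has 0 { }.
  Root U: left subtree has 0 nodes { }, right has 4 {W, X, C, F}.
    Root F: left subtree has 3 nodes {W, X, C}, right has 0 { }.
      Root C: left subtree has 2 nodes {W, X}, right has 0 { }.
        Root X: left subtree has 1 node {W}, right has 0 { }.

D B H N R K G Z U F C X W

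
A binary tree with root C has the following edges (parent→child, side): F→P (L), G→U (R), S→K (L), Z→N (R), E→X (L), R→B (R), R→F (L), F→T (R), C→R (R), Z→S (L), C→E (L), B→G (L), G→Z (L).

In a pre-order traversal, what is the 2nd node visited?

E

Pre-order visits the node, then its left subtree, then its right subtree.
Visit C.
At C: go left to E.
  Visit E.
  At E: go left to X.
    X is a leaf — visit X.
  At E: no right child.
At C: go right to R.
  Visit R.
  At R: go left to F.
    Visit F.
    At F: go left to P.
      P is a leaf — visit P.
    At F: go right to T.
      T is a leaf — visit T.
  At R: go right to B.
    Visit B.
    At B: go left to G.
      Visit G.
      At G: go left to Z.
        Visit Z.
        At Z: go left to S.
          Visit S.
          At S: go left to K.
            K is a leaf — visit K.
          At S: no right child.
        At Z: go right to N.
          N is a leaf — visit N.
      At G: go right to U.
        U is a leaf — visit U.
    At B: no right child.
Full pre-order sequence: C, E, X, R, F, P, T, B, G, Z, S, K, N, U.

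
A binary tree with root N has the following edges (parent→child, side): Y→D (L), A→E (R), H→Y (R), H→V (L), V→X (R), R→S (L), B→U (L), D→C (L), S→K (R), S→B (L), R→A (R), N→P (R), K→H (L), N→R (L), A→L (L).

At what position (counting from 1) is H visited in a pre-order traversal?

7

Pre-order visits the node, then its left subtree, then its right subtree.
Visit N.
At N: go left to R.
  Visit R.
  At R: go left to S.
    Visit S.
    At S: go left to B.
      Visit B.
      At B: go left to U.
        U is a leaf — visit U.
      At B: no right child.
    At S: go right to K.
      Visit K.
      At K: go left to H.
        Visit H.
        At H: go left to V.
          Visit V.
          At V: no left child.
          At V: go right to X.
            X is a leaf — visit X.
        At H: go right to Y.
          Visit Y.
          At Y: go left to D.
            Visit D.
            At D: go left to C.
              C is a leaf — visit C.
            At D: no right child.
          At Y: no right child.
      At K: no right child.
  At R: go right to A.
    Visit A.
    At A: go left to L.
      L is a leaf — visit L.
    At A: go right to E.
      E is a leaf — visit E.
At N: go right to P.
  P is a leaf — visit P.
Full pre-order sequence: N, R, S, B, U, K, H, V, X, Y, D, C, A, L, E, P.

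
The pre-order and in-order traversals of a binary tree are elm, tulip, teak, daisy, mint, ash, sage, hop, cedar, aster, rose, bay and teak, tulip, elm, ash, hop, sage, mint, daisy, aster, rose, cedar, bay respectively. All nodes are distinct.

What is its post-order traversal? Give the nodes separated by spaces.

The first element of pre-order is the root; it splits in-order into left and right subtrees.
Root elm: left subtree has 2 nodes {teak, tulip}, right has 9 {ash, hop, sage, mint, daisy, aster, rose, cedar, bay}.
  Root tulip: left subtree has 1 node {teak}, right has 0 { }.
  Root daisy: left subtree has 4 nodes {ash, hop, sage, mint}, right has 4 {aster, rose, cedar, bay}.
    Root mint: left subtree has 3 nodes {ash, hop, sage}, right has 0 { }.
      Root ash: left subtree has 0 nodes { }, right has 2 {hop, sage}.
        Root sage: left subtree has 1 node {hop}, right has 0 { }.
    Root cedar: left subtree has 2 nodes {aster, rose}, right has 1 {bay}.
      Root aster: left subtree has 0 nodes { }, right has 1 {rose}.

teak tulip hop sage ash mint rose aster bay cedar daisy elm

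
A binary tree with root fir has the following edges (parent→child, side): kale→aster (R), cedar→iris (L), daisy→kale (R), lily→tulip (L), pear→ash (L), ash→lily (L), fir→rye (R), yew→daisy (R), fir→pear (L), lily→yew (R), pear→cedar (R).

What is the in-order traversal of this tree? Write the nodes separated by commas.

tulip, lily, yew, daisy, kale, aster, ash, pear, iris, cedar, fir, rye

In-order visits the left subtree, then the node, then the right subtree.
At fir: go left to pear.
  At pear: go left to ash.
    At ash: go left to lily.
      At lily: go left to tulip.
        tulip is a leaf — visit tulip.
      Visit lily.
      At lily: go right to yew.
        At yew: no left child.
        Visit yew.
        At yew: go right to daisy.
          At daisy: no left child.
          Visit daisy.
          At daisy: go right to kale.
            At kale: no left child.
            Visit kale.
            At kale: go right to aster.
              aster is a leaf — visit aster.
    Visit ash.
    At ash: no right child.
  Visit pear.
  At pear: go right to cedar.
    At cedar: go left to iris.
      iris is a leaf — visit iris.
    Visit cedar.
    At cedar: no right child.
Visit fir.
At fir: go right to rye.
  rye is a leaf — visit rye.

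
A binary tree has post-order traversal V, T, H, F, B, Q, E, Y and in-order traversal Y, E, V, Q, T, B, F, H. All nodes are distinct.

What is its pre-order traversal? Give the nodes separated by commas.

Y, E, Q, V, B, T, F, H

The last element of post-order is the root; it splits in-order into left and right subtrees.
Root Y: left subtree has 0 nodes { }, right has 7 {E, V, Q, T, B, F, H}.
  Root E: left subtree has 0 nodes { }, right has 6 {V, Q, T, B, F, H}.
    Root Q: left subtree has 1 node {V}, right has 4 {T, B, F, H}.
      Root B: left subtree has 1 node {T}, right has 2 {F, H}.
        Root F: left subtree has 0 nodes { }, right has 1 {H}.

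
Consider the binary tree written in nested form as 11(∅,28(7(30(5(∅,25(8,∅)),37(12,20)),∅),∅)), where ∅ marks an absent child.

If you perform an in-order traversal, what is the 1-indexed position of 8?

3

In-order visits the left subtree, then the node, then the right subtree.
At 11: no left child.
Visit 11.
At 11: go right to 28.
  At 28: go left to 7.
    At 7: go left to 30.
      At 30: go left to 5.
        At 5: no left child.
        Visit 5.
        At 5: go right to 25.
          At 25: go left to 8.
            8 is a leaf — visit 8.
          Visit 25.
          At 25: no right child.
      Visit 30.
      At 30: go right to 37.
        At 37: go left to 12.
          12 is a leaf — visit 12.
        Visit 37.
        At 37: go right to 20.
          20 is a leaf — visit 20.
    Visit 7.
    At 7: no right child.
  Visit 28.
  At 28: no right child.
Full in-order sequence: 11, 5, 8, 25, 30, 12, 37, 20, 7, 28.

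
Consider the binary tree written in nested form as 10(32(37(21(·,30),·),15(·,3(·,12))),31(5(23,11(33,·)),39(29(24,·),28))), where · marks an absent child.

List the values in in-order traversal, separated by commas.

In-order visits the left subtree, then the node, then the right subtree.
At 10: go left to 32.
  At 32: go left to 37.
    At 37: go left to 21.
      At 21: no left child.
      Visit 21.
      At 21: go right to 30.
        30 is a leaf — visit 30.
    Visit 37.
    At 37: no right child.
  Visit 32.
  At 32: go right to 15.
    At 15: no left child.
    Visit 15.
    At 15: go right to 3.
      At 3: no left child.
      Visit 3.
      At 3: go right to 12.
        12 is a leaf — visit 12.
Visit 10.
At 10: go right to 31.
  At 31: go left to 5.
    At 5: go left to 23.
      23 is a leaf — visit 23.
    Visit 5.
    At 5: go right to 11.
      At 11: go left to 33.
        33 is a leaf — visit 33.
      Visit 11.
      At 11: no right child.
  Visit 31.
  At 31: go right to 39.
    At 39: go left to 29.
      At 29: go left to 24.
        24 is a leaf — visit 24.
      Visit 29.
      At 29: no right child.
    Visit 39.
    At 39: go right to 28.
      28 is a leaf — visit 28.

21, 30, 37, 32, 15, 3, 12, 10, 23, 5, 33, 11, 31, 24, 29, 39, 28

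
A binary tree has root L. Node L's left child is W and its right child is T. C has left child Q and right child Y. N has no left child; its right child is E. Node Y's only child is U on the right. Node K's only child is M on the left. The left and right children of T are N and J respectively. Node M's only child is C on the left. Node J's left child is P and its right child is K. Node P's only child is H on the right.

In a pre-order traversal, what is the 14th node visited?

U

Pre-order visits the node, then its left subtree, then its right subtree.
Visit L.
At L: go left to W.
  W is a leaf — visit W.
At L: go right to T.
  Visit T.
  At T: go left to N.
    Visit N.
    At N: no left child.
    At N: go right to E.
      E is a leaf — visit E.
  At T: go right to J.
    Visit J.
    At J: go left to P.
      Visit P.
      At P: no left child.
      At P: go right to H.
        H is a leaf — visit H.
    At J: go right to K.
      Visit K.
      At K: go left to M.
        Visit M.
        At M: go left to C.
          Visit C.
          At C: go left to Q.
            Q is a leaf — visit Q.
          At C: go right to Y.
            Visit Y.
            At Y: no left child.
            At Y: go right to U.
              U is a leaf — visit U.
        At M: no right child.
      At K: no right child.
Full pre-order sequence: L, W, T, N, E, J, P, H, K, M, C, Q, Y, U.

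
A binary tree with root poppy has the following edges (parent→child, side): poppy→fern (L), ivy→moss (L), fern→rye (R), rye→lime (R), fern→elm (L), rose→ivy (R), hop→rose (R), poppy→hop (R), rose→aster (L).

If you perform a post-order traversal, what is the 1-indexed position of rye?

Post-order visits the left subtree, then the right subtree, then the node.
At poppy: go left to fern.
  At fern: go left to elm.
    elm is a leaf — visit elm.
  At fern: go right to rye.
    At rye: no left child.
    At rye: go right to lime.
      lime is a leaf — visit lime.
    Visit rye.
  Visit fern.
At poppy: go right to hop.
  At hop: no left child.
  At hop: go right to rose.
    At rose: go left to aster.
      aster is a leaf — visit aster.
    At rose: go right to ivy.
      At ivy: go left to moss.
        moss is a leaf — visit moss.
      At ivy: no right child.
      Visit ivy.
    Visit rose.
  Visit hop.
Visit poppy.
Full post-order sequence: elm, lime, rye, fern, aster, moss, ivy, rose, hop, poppy.

3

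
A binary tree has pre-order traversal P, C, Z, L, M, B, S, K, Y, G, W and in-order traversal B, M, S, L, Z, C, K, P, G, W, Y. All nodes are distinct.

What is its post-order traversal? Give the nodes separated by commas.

The first element of pre-order is the root; it splits in-order into left and right subtrees.
Root P: left subtree has 7 nodes {B, M, S, L, Z, C, K}, right has 3 {G, W, Y}.
  Root C: left subtree has 5 nodes {B, M, S, L, Z}, right has 1 {K}.
    Root Z: left subtree has 4 nodes {B, M, S, L}, right has 0 { }.
      Root L: left subtree has 3 nodes {B, M, S}, right has 0 { }.
        Root M: left subtree has 1 node {B}, right has 1 {S}.
  Root Y: left subtree has 2 nodes {G, W}, right has 0 { }.
    Root G: left subtree has 0 nodes { }, right has 1 {W}.

B, S, M, L, Z, K, C, W, G, Y, P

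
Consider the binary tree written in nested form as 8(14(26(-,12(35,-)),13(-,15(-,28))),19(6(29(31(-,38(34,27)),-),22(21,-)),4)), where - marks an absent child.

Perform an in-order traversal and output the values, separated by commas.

In-order visits the left subtree, then the node, then the right subtree.
At 8: go left to 14.
  At 14: go left to 26.
    At 26: no left child.
    Visit 26.
    At 26: go right to 12.
      At 12: go left to 35.
        35 is a leaf — visit 35.
      Visit 12.
      At 12: no right child.
  Visit 14.
  At 14: go right to 13.
    At 13: no left child.
    Visit 13.
    At 13: go right to 15.
      At 15: no left child.
      Visit 15.
      At 15: go right to 28.
        28 is a leaf — visit 28.
Visit 8.
At 8: go right to 19.
  At 19: go left to 6.
    At 6: go left to 29.
      At 29: go left to 31.
        At 31: no left child.
        Visit 31.
        At 31: go right to 38.
          At 38: go left to 34.
            34 is a leaf — visit 34.
          Visit 38.
          At 38: go right to 27.
            27 is a leaf — visit 27.
      Visit 29.
      At 29: no right child.
    Visit 6.
    At 6: go right to 22.
      At 22: go left to 21.
        21 is a leaf — visit 21.
      Visit 22.
      At 22: no right child.
  Visit 19.
  At 19: go right to 4.
    4 is a leaf — visit 4.

26, 35, 12, 14, 13, 15, 28, 8, 31, 34, 38, 27, 29, 6, 21, 22, 19, 4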